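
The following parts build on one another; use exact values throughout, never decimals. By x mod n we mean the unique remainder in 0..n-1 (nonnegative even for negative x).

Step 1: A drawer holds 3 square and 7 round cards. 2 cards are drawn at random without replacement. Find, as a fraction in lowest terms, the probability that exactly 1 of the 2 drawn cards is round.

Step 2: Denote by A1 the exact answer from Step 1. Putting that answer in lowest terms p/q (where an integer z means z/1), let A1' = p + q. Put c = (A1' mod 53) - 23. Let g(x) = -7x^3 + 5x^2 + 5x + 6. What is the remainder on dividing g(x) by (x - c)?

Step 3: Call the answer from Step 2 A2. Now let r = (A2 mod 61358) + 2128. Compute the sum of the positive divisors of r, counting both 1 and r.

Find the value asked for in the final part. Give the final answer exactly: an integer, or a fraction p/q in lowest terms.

2142

Step 1: total draws C(10,2) = 45; favorable C(7,1)*C(3,1) = 21; P = 7/15; answer 7/15
Step 2: A1 = 7/15; threaded value p + q = 22; c = -1; remainder = value at the root: -7*(-1)^3 + 5*(-1)^2 + 5*(-1)^1 + 6 = (7) + (5) + (-5) + (6) = 13; answer 13
Step 3: A2 = 13; r = 2141; 2141 is prime, so its only divisors are 1 and 2141; sigma = 1 + 2141 = 2142; answer 2142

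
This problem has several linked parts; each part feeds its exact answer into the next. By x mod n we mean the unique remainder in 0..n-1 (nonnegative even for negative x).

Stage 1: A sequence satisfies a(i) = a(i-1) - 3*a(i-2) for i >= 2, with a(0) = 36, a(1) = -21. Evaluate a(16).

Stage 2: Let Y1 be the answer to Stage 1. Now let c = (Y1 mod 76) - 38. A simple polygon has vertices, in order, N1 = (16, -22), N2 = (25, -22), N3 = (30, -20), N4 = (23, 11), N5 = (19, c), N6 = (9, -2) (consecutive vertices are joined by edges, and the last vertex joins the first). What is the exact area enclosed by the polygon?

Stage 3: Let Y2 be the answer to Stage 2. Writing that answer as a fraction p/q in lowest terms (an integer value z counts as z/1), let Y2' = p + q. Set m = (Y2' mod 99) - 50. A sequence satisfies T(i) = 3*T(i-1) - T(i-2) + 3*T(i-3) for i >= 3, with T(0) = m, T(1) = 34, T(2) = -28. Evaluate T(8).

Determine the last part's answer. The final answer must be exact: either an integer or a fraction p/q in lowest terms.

-34136

Stage 1: a(2) = 1*(-21) - 3*(36) = -129; iterating: a(2)=-129, a(3)=-66, a(4)=321, a(5)=519, a(6)=-444, a(7)=-2001, a(8)=-669, a(9)=5334, a(10)=7341, a(11)=-8661, a(12)=-30684, a(13)=-4701, a(14)=87351, a(15)=101454, a(16)=-160599; answer -160599
Stage 2: Y1 = -160599; c = 27; cross terms: (16*-22 - 25*-22)=198, (25*-20 - 30*-22)=160, (30*11 - 23*-20)=790, (23*27 - 19*11)=412, (19*-2 - 9*27)=-281, (9*-22 - 16*-2)=-166; twice the area = |1113| = 1113; area = 1113/2; answer 1113/2
Stage 3: Y2 = 1113/2; threaded value p + q = 1115; m = -24; T(3) = 3*(-28) - 1*(34) + 3*(-24) = -190; iterating: T(3)=-190, T(4)=-440, T(5)=-1214, T(6)=-3772, T(7)=-11422, T(8)=-34136; answer -34136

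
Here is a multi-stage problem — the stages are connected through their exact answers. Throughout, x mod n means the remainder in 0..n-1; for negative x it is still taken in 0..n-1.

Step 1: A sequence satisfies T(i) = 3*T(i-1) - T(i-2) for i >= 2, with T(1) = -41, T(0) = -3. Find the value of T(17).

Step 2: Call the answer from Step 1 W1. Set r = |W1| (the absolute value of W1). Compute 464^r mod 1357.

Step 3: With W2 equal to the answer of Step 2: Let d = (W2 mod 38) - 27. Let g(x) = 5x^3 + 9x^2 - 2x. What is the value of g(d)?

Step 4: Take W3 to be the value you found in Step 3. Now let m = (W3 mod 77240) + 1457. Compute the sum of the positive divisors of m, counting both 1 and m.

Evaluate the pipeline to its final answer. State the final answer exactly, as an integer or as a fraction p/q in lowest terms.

22670

Step 1: T(2) = 3*(-41) - 1*(-3) = -120; iterating: T(2)=-120, T(3)=-319, T(4)=-837, T(5)=-2192, T(6)=-5739, T(7)=-15025, T(8)=-39336, T(9)=-102983, T(10)=-269613, T(11)=-705856, T(12)=-1847955, T(13)=-4838009, T(14)=-12666072, T(15)=-33160207, T(16)=-86814549, T(17)=-227283440; answer -227283440
Step 2: W1 = -227283440; r = 227283440; squarings mod 1357: 464^1=464, 464^2=890, 464^4=969, 464^8=1274, 464^16=104, 464^32=1317, 464^64=243, 464^128=698, 464^256=41, 464^512=324, 464^1024=487, 464^2048=1051, 464^4096=3, 464^8192=9, 464^16384=81, 464^32768=1133, 464^65536=1324, 464^131072=1089, 464^262144=1260, 464^524288=1267, 464^1048576=1315, 464^2097152=407, 464^4194304=95, 464^8388608=883, 464^16777216=771, 464^33554432=75, 464^67108864=197, 464^134217728=813; 464^227283440 = 464^16 * 464^32 * 464^64 * 464^128 * 464^256 * 464^4096 * 464^262144 * 464^524288 * 464^8388608 * 464^16777216 * 464^67108864 * 464^134217728 = 650 (mod 1357); answer 650
Step 3: W2 = 650; d = -23; 5*(-23)^3 + 9*(-23)^2 - 2*(-23)^1 = (-60835) + (4761) + (46) = -56028; answer -56028
Step 4: W3 = -56028; m = 22669; 22669 is prime, so its only divisors are 1 and 22669; sigma = 1 + 22669 = 22670; answer 22670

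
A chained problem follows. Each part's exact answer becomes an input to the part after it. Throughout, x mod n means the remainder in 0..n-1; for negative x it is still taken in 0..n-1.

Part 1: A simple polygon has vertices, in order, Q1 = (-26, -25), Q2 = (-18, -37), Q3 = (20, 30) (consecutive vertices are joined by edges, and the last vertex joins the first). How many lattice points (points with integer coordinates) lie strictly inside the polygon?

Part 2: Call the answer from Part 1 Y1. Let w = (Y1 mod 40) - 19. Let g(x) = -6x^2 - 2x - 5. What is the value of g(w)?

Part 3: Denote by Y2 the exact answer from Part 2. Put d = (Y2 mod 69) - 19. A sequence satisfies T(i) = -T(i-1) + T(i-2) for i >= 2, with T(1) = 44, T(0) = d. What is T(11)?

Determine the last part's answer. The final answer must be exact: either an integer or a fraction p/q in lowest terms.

Part 1: cross terms: (-26*-37 - -18*-25)=512, (-18*30 - 20*-37)=200, (20*-25 - -26*30)=280; twice the area = |992| = 992; area = 496; boundary points = 4 + 1 + 1 = 6; strictly interior points = area - boundary/2 + 1 = 494; answer 494
Part 2: Y1 = 494; w = -5; -6*(-5)^2 - 2*(-5)^1 - 5 = (-150) + (10) + (-5) = -145; answer -145
Part 3: Y2 = -145; d = 43; T(2) = -1*(44) + 1*(43) = -1; iterating: T(2)=-1, T(3)=45, T(4)=-46, T(5)=91, T(6)=-137, T(7)=228, T(8)=-365, T(9)=593, T(10)=-958, T(11)=1551; answer 1551

1551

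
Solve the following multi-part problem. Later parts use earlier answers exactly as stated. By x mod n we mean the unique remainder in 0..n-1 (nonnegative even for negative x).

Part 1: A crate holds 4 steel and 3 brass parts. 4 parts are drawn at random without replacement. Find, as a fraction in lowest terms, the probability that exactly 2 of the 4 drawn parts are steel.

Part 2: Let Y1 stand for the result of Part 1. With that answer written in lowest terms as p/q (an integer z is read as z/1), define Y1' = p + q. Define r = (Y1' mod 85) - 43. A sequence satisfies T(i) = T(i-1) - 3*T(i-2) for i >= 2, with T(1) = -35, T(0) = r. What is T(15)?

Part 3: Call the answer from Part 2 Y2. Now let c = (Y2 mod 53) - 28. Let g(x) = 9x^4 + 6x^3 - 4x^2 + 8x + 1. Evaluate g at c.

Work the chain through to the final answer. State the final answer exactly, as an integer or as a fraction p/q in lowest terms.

Part 1: total draws C(7,4) = 35; favorable C(4,2)*C(3,2) = 18; P = 18/35; answer 18/35
Part 2: Y1 = 18/35; threaded value p + q = 53; r = 10; T(2) = 1*(-35) - 3*(10) = -65; iterating: T(2)=-65, T(3)=40, T(4)=235, T(5)=115, T(6)=-590, T(7)=-935, T(8)=835, T(9)=3640, T(10)=1135, T(11)=-9785, T(12)=-13190, T(13)=16165, T(14)=55735, T(15)=7240; answer 7240
Part 3: Y2 = 7240; c = 4; 9*(4)^4 + 6*(4)^3 - 4*(4)^2 + 8*(4)^1 + 1 = (2304) + (384) + (-64) + (32) + (1) = 2657; answer 2657

2657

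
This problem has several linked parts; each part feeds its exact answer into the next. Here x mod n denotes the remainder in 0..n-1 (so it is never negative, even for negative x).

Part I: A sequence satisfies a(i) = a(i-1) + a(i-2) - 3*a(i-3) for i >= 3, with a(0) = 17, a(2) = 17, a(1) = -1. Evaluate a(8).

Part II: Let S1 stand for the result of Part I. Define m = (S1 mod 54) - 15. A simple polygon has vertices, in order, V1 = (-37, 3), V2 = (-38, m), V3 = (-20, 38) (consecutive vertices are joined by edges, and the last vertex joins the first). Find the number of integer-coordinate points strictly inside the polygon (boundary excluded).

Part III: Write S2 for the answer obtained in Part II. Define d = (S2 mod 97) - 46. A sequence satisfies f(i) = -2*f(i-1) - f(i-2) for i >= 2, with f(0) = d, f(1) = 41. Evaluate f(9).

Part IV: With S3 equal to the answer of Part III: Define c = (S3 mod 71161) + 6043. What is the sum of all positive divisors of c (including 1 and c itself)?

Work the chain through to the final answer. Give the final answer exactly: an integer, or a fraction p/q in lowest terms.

11396

Part I: a(3) = 1*(17) + 1*(-1) - 3*(17) = -35; iterating: a(3)=-35, a(4)=-15, a(5)=-101, a(6)=-11, a(7)=-67, a(8)=225; answer 225
Part II: S1 = 225; m = -6; cross terms: (-37*-6 - -38*3)=336, (-38*38 - -20*-6)=-1564, (-20*3 - -37*38)=1346; twice the area = |118| = 118; area = 59; boundary points = 1 + 2 + 1 = 4; strictly interior points = area - boundary/2 + 1 = 58; answer 58
Part III: S2 = 58; d = 12; f(2) = -2*(41) - 1*(12) = -94; iterating: f(2)=-94, f(3)=147, f(4)=-200, f(5)=253, f(6)=-306, f(7)=359, f(8)=-412, f(9)=465; answer 465
Part IV: S3 = 465; c = 6508; 6508 = 2^2 * 1627; sigma = (1 + 2 + 4) * (1 + 1627) = 7 * 1628 = 11396; answer 11396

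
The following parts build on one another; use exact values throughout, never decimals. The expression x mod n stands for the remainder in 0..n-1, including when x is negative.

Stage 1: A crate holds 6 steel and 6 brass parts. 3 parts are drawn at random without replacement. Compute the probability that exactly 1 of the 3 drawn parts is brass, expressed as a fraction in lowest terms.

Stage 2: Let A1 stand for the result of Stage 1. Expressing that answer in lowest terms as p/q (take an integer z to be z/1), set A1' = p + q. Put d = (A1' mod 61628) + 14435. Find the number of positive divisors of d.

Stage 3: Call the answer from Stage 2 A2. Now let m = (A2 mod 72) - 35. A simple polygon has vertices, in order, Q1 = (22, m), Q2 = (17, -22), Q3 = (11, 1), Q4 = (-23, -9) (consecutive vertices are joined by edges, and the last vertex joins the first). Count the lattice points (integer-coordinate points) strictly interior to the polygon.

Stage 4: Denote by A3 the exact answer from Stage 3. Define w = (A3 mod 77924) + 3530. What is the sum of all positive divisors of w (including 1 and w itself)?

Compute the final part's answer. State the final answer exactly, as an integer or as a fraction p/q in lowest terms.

Stage 1: total draws C(12,3) = 220; favorable C(6,1)*C(6,2) = 90; P = 9/22; answer 9/22
Stage 2: A1 = 9/22; threaded value p + q = 31; d = 14466; 14466 = 2 * 3 * 2411; number of divisors = (1+1) * (1+1) * (1+1) = 8; answer 8
Stage 3: A2 = 8; m = -27; cross terms: (22*-22 - 17*-27)=-25, (17*1 - 11*-22)=259, (11*-9 - -23*1)=-76, (-23*-27 - 22*-9)=819; twice the area = |977| = 977; area = 977/2; boundary points = 5 + 1 + 2 + 9 = 17; strictly interior points = area - boundary/2 + 1 = 481; answer 481
Stage 4: A3 = 481; w = 4011; 4011 = 3 * 7 * 191; sigma = (1 + 3) * (1 + 7) * (1 + 191) = 4 * 8 * 192 = 6144; answer 6144

6144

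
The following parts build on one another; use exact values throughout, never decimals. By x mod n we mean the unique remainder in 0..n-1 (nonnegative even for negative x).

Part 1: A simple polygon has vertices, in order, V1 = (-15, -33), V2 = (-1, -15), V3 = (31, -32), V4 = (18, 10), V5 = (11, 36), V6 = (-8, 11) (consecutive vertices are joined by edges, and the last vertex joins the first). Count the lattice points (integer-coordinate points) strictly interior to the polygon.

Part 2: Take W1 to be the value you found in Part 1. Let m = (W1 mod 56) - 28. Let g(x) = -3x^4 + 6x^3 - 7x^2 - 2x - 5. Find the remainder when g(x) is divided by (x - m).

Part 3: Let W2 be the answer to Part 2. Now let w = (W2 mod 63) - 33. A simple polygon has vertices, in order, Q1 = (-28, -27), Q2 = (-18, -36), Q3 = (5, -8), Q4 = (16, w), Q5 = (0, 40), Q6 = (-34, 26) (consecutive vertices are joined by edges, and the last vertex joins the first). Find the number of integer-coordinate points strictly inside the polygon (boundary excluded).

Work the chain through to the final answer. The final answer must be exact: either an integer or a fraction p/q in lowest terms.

2362

Part 1: cross terms: (-15*-15 - -1*-33)=192, (-1*-32 - 31*-15)=497, (31*10 - 18*-32)=886, (18*36 - 11*10)=538, (11*11 - -8*36)=409, (-8*-33 - -15*11)=429; twice the area = |2951| = 2951; area = 2951/2; boundary points = 2 + 1 + 1 + 1 + 1 + 1 = 7; strictly interior points = area - boundary/2 + 1 = 1473; answer 1473
Part 2: W1 = 1473; m = -11; remainder = value at the root: -3*(-11)^4 + 6*(-11)^3 - 7*(-11)^2 - 2*(-11)^1 - 5 = (-43923) + (-7986) + (-847) + (22) + (-5) = -52739; answer -52739
Part 3: W2 = -52739; w = 22; cross terms: (-28*-36 - -18*-27)=522, (-18*-8 - 5*-36)=324, (5*22 - 16*-8)=238, (16*40 - 0*22)=640, (0*26 - -34*40)=1360, (-34*-27 - -28*26)=1646; twice the area = |4730| = 4730; area = 2365; boundary points = 1 + 1 + 1 + 2 + 2 + 1 = 8; strictly interior points = area - boundary/2 + 1 = 2362; answer 2362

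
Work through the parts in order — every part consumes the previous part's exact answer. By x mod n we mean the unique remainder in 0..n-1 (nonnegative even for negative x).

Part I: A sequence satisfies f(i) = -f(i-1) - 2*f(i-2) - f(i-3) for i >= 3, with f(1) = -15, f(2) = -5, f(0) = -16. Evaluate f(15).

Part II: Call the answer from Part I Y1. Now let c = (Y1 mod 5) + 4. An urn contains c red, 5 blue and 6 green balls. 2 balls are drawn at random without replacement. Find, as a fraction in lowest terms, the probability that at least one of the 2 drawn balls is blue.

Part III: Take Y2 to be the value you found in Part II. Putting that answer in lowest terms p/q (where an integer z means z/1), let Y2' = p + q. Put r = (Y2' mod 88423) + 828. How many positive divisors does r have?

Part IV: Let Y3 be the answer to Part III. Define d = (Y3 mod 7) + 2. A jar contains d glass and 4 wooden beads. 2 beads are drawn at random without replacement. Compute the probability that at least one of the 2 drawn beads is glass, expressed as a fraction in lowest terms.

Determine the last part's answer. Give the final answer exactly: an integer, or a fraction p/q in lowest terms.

13/15

Part I: f(3) = -1*(-5) - 2*(-15) - 1*(-16) = 51; iterating: f(3)=51, f(4)=-26, f(5)=-71, f(6)=72, f(7)=96, f(8)=-169, f(9)=-95, f(10)=337, f(11)=22, f(12)=-601, f(13)=220, f(14)=960, f(15)=-799; answer -799
Part II: Y1 = -799; c = 5; total draws C(16,2) = 120; complement C(11,2) = 55; favorable 120 - 55 = 65; P = 13/24; answer 13/24
Part III: Y2 = 13/24; threaded value p + q = 37; r = 865; 865 = 5 * 173; number of divisors = (1+1) * (1+1) = 4; answer 4
Part IV: Y3 = 4; d = 6; total draws C(10,2) = 45; complement C(4,2) = 6; favorable 45 - 6 = 39; P = 13/15; answer 13/15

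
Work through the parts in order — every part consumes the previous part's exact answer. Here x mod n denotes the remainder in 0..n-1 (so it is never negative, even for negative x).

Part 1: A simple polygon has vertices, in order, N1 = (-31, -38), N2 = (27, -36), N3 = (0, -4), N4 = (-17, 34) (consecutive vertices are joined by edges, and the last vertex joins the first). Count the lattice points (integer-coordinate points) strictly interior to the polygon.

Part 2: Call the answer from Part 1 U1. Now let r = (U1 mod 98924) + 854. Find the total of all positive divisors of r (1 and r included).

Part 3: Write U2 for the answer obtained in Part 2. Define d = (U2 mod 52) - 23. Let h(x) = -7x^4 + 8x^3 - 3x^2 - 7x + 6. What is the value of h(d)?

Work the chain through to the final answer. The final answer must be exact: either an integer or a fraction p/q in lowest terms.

-968063

Part 1: cross terms: (-31*-36 - 27*-38)=2142, (27*-4 - 0*-36)=-108, (0*34 - -17*-4)=-68, (-17*-38 - -31*34)=1700; twice the area = |3666| = 3666; area = 1833; boundary points = 2 + 1 + 1 + 2 = 6; strictly interior points = area - boundary/2 + 1 = 1831; answer 1831
Part 2: U1 = 1831; r = 2685; 2685 = 3 * 5 * 179; sigma = (1 + 3) * (1 + 5) * (1 + 179) = 4 * 6 * 180 = 4320; answer 4320
Part 3: U2 = 4320; d = -19; -7*(-19)^4 + 8*(-19)^3 - 3*(-19)^2 - 7*(-19)^1 + 6 = (-912247) + (-54872) + (-1083) + (133) + (6) = -968063; answer -968063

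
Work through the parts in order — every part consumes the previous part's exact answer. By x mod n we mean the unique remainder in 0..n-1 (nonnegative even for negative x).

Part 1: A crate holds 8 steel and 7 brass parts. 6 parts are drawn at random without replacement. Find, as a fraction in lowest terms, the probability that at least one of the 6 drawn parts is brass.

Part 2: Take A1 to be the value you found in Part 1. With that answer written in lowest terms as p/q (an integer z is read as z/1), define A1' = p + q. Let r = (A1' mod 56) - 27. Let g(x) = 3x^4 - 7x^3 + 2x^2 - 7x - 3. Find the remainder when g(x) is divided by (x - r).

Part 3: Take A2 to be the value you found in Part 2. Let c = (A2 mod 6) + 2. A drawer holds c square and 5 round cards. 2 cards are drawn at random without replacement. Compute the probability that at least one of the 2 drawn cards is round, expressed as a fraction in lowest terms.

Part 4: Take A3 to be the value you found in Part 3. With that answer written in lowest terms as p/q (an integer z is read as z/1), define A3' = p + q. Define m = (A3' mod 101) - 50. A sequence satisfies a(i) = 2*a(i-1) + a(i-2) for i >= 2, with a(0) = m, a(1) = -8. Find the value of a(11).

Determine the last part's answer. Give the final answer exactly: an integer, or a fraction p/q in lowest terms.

Part 1: total draws C(15,6) = 5005; complement C(8,6) = 28; favorable 5005 - 28 = 4977; P = 711/715; answer 711/715
Part 2: A1 = 711/715; threaded value p + q = 1426; r = -1; remainder = value at the root: 3*(-1)^4 - 7*(-1)^3 + 2*(-1)^2 - 7*(-1)^1 - 3 = (3) + (7) + (2) + (7) + (-3) = 16; answer 16
Part 3: A2 = 16; c = 6; total draws C(11,2) = 55; complement C(6,2) = 15; favorable 55 - 15 = 40; P = 8/11; answer 8/11
Part 4: A3 = 8/11; threaded value p + q = 19; m = -31; a(2) = 2*(-8) + 1*(-31) = -47; iterating: a(2)=-47, a(3)=-102, a(4)=-251, a(5)=-604, a(6)=-1459, a(7)=-3522, a(8)=-8503, a(9)=-20528, a(10)=-49559, a(11)=-119646; answer -119646

-119646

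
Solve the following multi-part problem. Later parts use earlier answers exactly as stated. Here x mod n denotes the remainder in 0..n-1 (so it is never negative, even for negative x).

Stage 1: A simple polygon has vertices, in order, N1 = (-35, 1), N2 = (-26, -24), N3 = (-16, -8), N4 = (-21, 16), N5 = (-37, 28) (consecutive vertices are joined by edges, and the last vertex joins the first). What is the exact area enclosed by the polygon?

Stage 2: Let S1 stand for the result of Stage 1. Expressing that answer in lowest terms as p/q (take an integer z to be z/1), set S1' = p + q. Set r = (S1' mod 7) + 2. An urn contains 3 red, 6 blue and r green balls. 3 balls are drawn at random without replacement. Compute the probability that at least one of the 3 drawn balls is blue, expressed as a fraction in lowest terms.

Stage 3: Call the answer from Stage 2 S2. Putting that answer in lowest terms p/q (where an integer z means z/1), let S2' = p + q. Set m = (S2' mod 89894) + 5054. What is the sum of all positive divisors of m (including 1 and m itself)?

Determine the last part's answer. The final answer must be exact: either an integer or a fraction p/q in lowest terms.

Stage 1: cross terms: (-35*-24 - -26*1)=866, (-26*-8 - -16*-24)=-176, (-16*16 - -21*-8)=-424, (-21*28 - -37*16)=4, (-37*1 - -35*28)=943; twice the area = |1213| = 1213; area = 1213/2; answer 1213/2
Stage 2: S1 = 1213/2; threaded value p + q = 1215; r = 6; total draws C(15,3) = 455; complement C(9,3) = 84; favorable 455 - 84 = 371; P = 53/65; answer 53/65
Stage 3: S2 = 53/65; threaded value p + q = 118; m = 5172; 5172 = 2^2 * 3 * 431; sigma = (1 + 2 + 4) * (1 + 3) * (1 + 431) = 7 * 4 * 432 = 12096; answer 12096

12096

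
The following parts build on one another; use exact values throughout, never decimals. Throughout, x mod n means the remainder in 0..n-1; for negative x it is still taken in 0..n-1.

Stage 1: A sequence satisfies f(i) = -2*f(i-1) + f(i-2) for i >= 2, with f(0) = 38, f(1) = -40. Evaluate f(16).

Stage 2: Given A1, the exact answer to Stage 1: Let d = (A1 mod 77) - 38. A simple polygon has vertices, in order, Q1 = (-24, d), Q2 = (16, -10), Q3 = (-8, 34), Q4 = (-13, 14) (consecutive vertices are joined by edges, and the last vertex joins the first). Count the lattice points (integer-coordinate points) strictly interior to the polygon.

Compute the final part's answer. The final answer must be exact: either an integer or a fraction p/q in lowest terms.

1054

Stage 1: f(2) = -2*(-40) + 1*(38) = 118; iterating: f(2)=118, f(3)=-276, f(4)=670, f(5)=-1616, f(6)=3902, f(7)=-9420, f(8)=22742, f(9)=-54904, f(10)=132550, f(11)=-320004, f(12)=772558, f(13)=-1865120, f(14)=4502798, f(15)=-10870716, f(16)=26244230; answer 26244230
Stage 2: A1 = 26244230; d = -26; cross terms: (-24*-10 - 16*-26)=656, (16*34 - -8*-10)=464, (-8*14 - -13*34)=330, (-13*-26 - -24*14)=674; twice the area = |2124| = 2124; area = 1062; boundary points = 8 + 4 + 5 + 1 = 18; strictly interior points = area - boundary/2 + 1 = 1054; answer 1054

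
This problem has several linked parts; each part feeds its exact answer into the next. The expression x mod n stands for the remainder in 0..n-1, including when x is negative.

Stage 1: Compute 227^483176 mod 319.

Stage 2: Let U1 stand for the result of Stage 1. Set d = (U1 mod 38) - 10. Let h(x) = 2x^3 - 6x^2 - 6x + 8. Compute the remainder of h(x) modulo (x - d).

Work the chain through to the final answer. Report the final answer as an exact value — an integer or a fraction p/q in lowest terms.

Stage 1: squarings mod 319: 227^1=227, 227^2=170, 227^4=190, 227^8=53, 227^16=257, 227^32=16, 227^64=256, 227^128=141, 227^256=103, 227^512=82, 227^1024=25, 227^2048=306, 227^4096=169, 227^8192=170, 227^16384=190, 227^32768=53, 227^65536=257, 227^131072=16, 227^262144=256; 227^483176 = 227^8 * 227^32 * 227^64 * 227^256 * 227^512 * 227^1024 * 227^2048 * 227^4096 * 227^16384 * 227^65536 * 227^131072 * 227^262144 = 169 (mod 319); answer 169
Stage 2: U1 = 169; d = 7; remainder = value at the root: 2*(7)^3 - 6*(7)^2 - 6*(7)^1 + 8 = (686) + (-294) + (-42) + (8) = 358; answer 358

358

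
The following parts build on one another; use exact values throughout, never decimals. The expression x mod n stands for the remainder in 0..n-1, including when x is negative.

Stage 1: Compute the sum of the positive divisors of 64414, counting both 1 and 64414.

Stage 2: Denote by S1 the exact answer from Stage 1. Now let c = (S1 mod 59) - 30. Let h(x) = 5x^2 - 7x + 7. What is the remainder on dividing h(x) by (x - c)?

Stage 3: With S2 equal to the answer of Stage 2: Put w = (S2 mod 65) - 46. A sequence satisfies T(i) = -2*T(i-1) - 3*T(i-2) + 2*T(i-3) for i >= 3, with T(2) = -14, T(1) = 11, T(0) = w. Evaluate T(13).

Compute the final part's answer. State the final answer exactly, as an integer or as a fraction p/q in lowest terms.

Stage 1: 64414 = 2 * 7 * 43 * 107; sigma = (1 + 2) * (1 + 7) * (1 + 43) * (1 + 107) = 3 * 8 * 44 * 108 = 114048; answer 114048
Stage 2: S1 = 114048; c = -29; remainder = value at the root: 5*(-29)^2 - 7*(-29)^1 + 7 = (4205) + (203) + (7) = 4415; answer 4415
Stage 3: S2 = 4415; w = 14; T(3) = -2*(-14) - 3*(11) + 2*(14) = 23; iterating: T(3)=23, T(4)=18, T(5)=-133, T(6)=258, T(7)=-81, T(8)=-878, T(9)=2515, T(10)=-2558, T(11)=-4185, T(12)=21074, T(13)=-34709; answer -34709

-34709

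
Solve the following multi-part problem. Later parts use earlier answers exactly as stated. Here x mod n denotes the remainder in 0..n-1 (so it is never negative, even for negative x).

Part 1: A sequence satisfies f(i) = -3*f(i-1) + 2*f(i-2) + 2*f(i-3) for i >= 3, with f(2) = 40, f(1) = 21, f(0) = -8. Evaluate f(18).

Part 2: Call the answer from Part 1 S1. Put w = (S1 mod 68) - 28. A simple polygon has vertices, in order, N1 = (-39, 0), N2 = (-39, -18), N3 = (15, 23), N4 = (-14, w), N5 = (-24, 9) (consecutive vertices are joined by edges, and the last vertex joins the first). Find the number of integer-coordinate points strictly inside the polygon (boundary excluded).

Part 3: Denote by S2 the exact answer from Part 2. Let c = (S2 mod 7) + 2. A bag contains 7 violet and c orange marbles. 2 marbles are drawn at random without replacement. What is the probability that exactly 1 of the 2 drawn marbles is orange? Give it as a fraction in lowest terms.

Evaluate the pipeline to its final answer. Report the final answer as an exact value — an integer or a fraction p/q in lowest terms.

28/55

Part 1: f(3) = -3*(40) + 2*(21) + 2*(-8) = -94; iterating: f(3)=-94, f(4)=404, f(5)=-1320, f(6)=4580, f(7)=-15572, f(8)=53236, f(9)=-181692, f(10)=620404, f(11)=-2118124, f(12)=7231796, f(13)=-24690828, f(14)=84299828, f(15)=-287817548, f(16)=982670644, f(17)=-3355047372, f(18)=11454848308; answer 11454848308
Part 2: S1 = 11454848308; w = 12; cross terms: (-39*-18 - -39*0)=702, (-39*23 - 15*-18)=-627, (15*12 - -14*23)=502, (-14*9 - -24*12)=162, (-24*0 - -39*9)=351; twice the area = |1090| = 1090; area = 545; boundary points = 18 + 1 + 1 + 1 + 3 = 24; strictly interior points = area - boundary/2 + 1 = 534; answer 534
Part 3: S2 = 534; c = 4; total draws C(11,2) = 55; favorable C(4,1)*C(7,1) = 28; P = 28/55; answer 28/55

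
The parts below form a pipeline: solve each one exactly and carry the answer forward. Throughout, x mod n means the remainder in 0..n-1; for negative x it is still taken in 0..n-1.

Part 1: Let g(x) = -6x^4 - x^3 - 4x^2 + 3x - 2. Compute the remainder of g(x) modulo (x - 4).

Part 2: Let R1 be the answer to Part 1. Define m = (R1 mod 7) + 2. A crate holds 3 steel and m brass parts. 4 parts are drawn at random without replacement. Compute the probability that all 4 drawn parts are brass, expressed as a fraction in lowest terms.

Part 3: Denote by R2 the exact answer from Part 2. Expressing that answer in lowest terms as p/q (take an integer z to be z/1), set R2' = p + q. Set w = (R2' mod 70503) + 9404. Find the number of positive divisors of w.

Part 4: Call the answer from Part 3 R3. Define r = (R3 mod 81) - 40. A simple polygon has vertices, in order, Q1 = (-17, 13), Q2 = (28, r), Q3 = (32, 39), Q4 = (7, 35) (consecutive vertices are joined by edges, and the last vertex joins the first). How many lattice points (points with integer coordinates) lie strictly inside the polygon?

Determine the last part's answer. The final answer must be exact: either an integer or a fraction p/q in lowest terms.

Part 1: remainder = value at the root: -6*(4)^4 - 1*(4)^3 - 4*(4)^2 + 3*(4)^1 - 2 = (-1536) + (-64) + (-64) + (12) + (-2) = -1654; answer -1654
Part 2: R1 = -1654; m = 7; total draws C(10,4) = 210; favorable C(7,4) = 35; P = 1/6; answer 1/6
Part 3: R2 = 1/6; threaded value p + q = 7; w = 9411; 9411 = 3 * 3137; number of divisors = (1+1) * (1+1) = 4; answer 4
Part 4: R3 = 4; r = -36; cross terms: (-17*-36 - 28*13)=248, (28*39 - 32*-36)=2244, (32*35 - 7*39)=847, (7*13 - -17*35)=686; twice the area = |4025| = 4025; area = 4025/2; boundary points = 1 + 1 + 1 + 2 = 5; strictly interior points = area - boundary/2 + 1 = 2011; answer 2011

2011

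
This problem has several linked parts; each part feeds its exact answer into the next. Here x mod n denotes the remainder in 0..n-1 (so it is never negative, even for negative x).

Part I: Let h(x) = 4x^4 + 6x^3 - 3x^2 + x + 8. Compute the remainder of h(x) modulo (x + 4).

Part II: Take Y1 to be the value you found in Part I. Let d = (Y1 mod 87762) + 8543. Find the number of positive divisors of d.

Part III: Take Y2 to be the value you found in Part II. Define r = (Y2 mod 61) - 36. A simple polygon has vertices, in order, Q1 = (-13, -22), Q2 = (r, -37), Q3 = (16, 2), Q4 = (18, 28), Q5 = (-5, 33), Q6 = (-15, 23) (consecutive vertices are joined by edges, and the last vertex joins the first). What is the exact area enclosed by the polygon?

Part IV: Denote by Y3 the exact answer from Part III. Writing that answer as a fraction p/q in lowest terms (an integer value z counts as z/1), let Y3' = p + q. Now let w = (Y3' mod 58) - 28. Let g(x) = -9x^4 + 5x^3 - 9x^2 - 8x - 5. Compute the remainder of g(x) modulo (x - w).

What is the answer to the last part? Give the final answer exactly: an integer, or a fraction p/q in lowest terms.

Part I: remainder = value at the root: 4*(-4)^4 + 6*(-4)^3 - 3*(-4)^2 + 1*(-4)^1 + 8 = (1024) + (-384) + (-48) + (-4) + (8) = 596; answer 596
Part II: Y1 = 596; d = 9139; 9139 = 13 * 19 * 37; number of divisors = (1+1) * (1+1) * (1+1) = 8; answer 8
Part III: Y2 = 8; r = -28; cross terms: (-13*-37 - -28*-22)=-135, (-28*2 - 16*-37)=536, (16*28 - 18*2)=412, (18*33 - -5*28)=734, (-5*23 - -15*33)=380, (-15*-22 - -13*23)=629; twice the area = |2556| = 2556; area = 1278; answer 1278
Part IV: Y3 = 1278; threaded value p + q = 1279; w = -25; remainder = value at the root: -9*(-25)^4 + 5*(-25)^3 - 9*(-25)^2 - 8*(-25)^1 - 5 = (-3515625) + (-78125) + (-5625) + (200) + (-5) = -3599180; answer -3599180

-3599180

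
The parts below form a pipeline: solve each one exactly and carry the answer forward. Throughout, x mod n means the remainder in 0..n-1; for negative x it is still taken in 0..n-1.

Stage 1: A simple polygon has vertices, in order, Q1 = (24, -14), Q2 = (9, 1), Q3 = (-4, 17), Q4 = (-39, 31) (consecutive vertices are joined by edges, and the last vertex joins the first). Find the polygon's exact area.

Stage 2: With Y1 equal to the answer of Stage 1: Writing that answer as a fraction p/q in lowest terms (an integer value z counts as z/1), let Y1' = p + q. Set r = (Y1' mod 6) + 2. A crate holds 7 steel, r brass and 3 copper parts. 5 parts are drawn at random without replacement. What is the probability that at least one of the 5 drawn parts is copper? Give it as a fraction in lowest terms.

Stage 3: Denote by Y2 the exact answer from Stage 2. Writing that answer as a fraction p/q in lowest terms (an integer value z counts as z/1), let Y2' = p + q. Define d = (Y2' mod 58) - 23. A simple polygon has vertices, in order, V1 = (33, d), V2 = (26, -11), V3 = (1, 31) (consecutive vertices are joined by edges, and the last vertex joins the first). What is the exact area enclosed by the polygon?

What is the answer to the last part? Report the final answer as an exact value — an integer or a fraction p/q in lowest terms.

Stage 1: cross terms: (24*1 - 9*-14)=150, (9*17 - -4*1)=157, (-4*31 - -39*17)=539, (-39*-14 - 24*31)=-198; twice the area = |648| = 648; area = 324; answer 324
Stage 2: Y1 = 324; threaded value p + q = 325; r = 3; total draws C(13,5) = 1287; complement C(10,5) = 252; favorable 1287 - 252 = 1035; P = 115/143; answer 115/143
Stage 3: Y2 = 115/143; threaded value p + q = 258; d = 3; cross terms: (33*-11 - 26*3)=-441, (26*31 - 1*-11)=817, (1*3 - 33*31)=-1020; twice the area = |-644| = 644; area = 322; answer 322

322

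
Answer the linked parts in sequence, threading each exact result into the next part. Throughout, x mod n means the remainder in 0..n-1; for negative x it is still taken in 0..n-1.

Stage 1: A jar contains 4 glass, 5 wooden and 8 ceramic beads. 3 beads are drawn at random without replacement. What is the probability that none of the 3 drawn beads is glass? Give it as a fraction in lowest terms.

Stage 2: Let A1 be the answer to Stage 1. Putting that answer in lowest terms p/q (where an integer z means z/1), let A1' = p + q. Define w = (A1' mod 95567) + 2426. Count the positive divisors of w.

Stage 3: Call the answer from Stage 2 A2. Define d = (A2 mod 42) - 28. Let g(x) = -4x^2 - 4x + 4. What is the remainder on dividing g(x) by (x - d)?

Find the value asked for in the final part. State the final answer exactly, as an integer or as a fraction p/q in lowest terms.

Stage 1: total draws C(17,3) = 680; favorable C(13,3) = 286; P = 143/340; answer 143/340
Stage 2: A1 = 143/340; threaded value p + q = 483; w = 2909; 2909 is prime, so its only divisors are 1 and 2909; count = 2; answer 2
Stage 3: A2 = 2; d = -26; remainder = value at the root: -4*(-26)^2 - 4*(-26)^1 + 4 = (-2704) + (104) + (4) = -2596; answer -2596

-2596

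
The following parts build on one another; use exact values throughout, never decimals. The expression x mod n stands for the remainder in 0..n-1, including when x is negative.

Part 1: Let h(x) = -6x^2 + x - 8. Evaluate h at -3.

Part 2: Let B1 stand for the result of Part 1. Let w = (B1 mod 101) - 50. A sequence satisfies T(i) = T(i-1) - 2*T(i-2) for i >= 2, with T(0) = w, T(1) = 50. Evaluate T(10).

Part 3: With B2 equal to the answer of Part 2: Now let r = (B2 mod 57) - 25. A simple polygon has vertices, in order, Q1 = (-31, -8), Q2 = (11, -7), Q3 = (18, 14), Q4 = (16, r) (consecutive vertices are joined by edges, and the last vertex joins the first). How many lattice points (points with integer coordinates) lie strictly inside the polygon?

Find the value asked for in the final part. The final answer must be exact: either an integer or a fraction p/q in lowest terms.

Part 1: -6*(-3)^2 + 1*(-3)^1 - 8 = (-54) + (-3) + (-8) = -65; answer -65
Part 2: B1 = -65; w = -14; T(2) = 1*(50) - 2*(-14) = 78; iterating: T(2)=78, T(3)=-22, T(4)=-178, T(5)=-134, T(6)=222, T(7)=490, T(8)=46, T(9)=-934, T(10)=-1026; answer -1026
Part 3: B2 = -1026; r = -25; cross terms: (-31*-7 - 11*-8)=305, (11*14 - 18*-7)=280, (18*-25 - 16*14)=-674, (16*-8 - -31*-25)=-903; twice the area = |-992| = 992; area = 496; boundary points = 1 + 7 + 1 + 1 = 10; strictly interior points = area - boundary/2 + 1 = 492; answer 492

492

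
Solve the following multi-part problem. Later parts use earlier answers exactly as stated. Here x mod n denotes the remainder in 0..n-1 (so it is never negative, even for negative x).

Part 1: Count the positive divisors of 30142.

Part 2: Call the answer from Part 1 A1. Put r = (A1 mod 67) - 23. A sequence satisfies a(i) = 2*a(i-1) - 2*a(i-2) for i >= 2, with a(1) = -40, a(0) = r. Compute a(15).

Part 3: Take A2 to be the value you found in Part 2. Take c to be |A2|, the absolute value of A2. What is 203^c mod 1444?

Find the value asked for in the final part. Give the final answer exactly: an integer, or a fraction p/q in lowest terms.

1385

Part 1: 30142 = 2 * 7 * 2153; number of divisors = (1+1) * (1+1) * (1+1) = 8; answer 8
Part 2: A1 = 8; r = -15; a(2) = 2*(-40) - 2*(-15) = -50; iterating: a(2)=-50, a(3)=-20, a(4)=60, a(5)=160, a(6)=200, a(7)=80, a(8)=-240, a(9)=-640, a(10)=-800, a(11)=-320, a(12)=960, a(13)=2560, a(14)=3200, a(15)=1280; answer 1280
Part 3: A2 = 1280; c = 1280; squarings mod 1444: 203^1=203, 203^2=777, 203^4=137, 203^8=1441, 203^16=9, 203^32=81, 203^64=785, 203^128=1081, 203^256=365, 203^512=377, 203^1024=617; 203^1280 = 203^256 * 203^1024 = 1385 (mod 1444); answer 1385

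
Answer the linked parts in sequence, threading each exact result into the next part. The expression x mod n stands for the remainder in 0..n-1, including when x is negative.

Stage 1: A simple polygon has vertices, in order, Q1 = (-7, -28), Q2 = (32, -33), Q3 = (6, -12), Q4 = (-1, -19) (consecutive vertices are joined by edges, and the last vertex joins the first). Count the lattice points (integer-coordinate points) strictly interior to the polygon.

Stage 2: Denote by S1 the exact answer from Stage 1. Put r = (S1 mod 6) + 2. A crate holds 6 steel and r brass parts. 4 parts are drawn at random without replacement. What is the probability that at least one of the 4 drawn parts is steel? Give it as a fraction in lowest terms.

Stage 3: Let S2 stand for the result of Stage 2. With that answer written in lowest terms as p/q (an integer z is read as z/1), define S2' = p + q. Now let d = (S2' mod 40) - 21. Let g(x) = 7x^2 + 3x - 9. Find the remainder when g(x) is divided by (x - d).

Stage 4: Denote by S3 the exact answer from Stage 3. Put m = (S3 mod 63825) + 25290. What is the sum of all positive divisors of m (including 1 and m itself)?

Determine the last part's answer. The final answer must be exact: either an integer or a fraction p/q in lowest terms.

25304

Stage 1: cross terms: (-7*-33 - 32*-28)=1127, (32*-12 - 6*-33)=-186, (6*-19 - -1*-12)=-126, (-1*-28 - -7*-19)=-105; twice the area = |710| = 710; area = 355; boundary points = 1 + 1 + 7 + 3 = 12; strictly interior points = area - boundary/2 + 1 = 350; answer 350
Stage 2: S1 = 350; r = 4; total draws C(10,4) = 210; complement C(4,4) = 1; favorable 210 - 1 = 209; P = 209/210; answer 209/210
Stage 3: S2 = 209/210; threaded value p + q = 419; d = -2; remainder = value at the root: 7*(-2)^2 + 3*(-2)^1 - 9 = (28) + (-6) + (-9) = 13; answer 13
Stage 4: S3 = 13; m = 25303; 25303 is prime, so its only divisors are 1 and 25303; sigma = 1 + 25303 = 25304; answer 25304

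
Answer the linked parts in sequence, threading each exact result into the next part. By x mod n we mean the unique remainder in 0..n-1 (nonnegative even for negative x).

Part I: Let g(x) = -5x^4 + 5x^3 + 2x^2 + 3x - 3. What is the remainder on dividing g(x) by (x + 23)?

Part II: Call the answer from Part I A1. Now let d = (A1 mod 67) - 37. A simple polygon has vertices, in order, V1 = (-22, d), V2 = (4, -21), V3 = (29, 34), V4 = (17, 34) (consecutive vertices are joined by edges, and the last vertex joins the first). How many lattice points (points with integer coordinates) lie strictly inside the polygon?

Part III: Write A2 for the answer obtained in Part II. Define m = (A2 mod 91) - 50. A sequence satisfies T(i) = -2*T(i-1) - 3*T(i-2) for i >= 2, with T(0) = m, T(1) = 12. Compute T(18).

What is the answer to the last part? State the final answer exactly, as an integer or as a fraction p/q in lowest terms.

Part I: remainder = value at the root: -5*(-23)^4 + 5*(-23)^3 + 2*(-23)^2 + 3*(-23)^1 - 3 = (-1399205) + (-60835) + (1058) + (-69) + (-3) = -1459054; answer -1459054
Part II: A1 = -1459054; d = -32; cross terms: (-22*-21 - 4*-32)=590, (4*34 - 29*-21)=745, (29*34 - 17*34)=408, (17*-32 - -22*34)=204; twice the area = |1947| = 1947; area = 1947/2; boundary points = 1 + 5 + 12 + 3 = 21; strictly interior points = area - boundary/2 + 1 = 964; answer 964
Part III: A2 = 964; m = 4; T(2) = -2*(12) - 3*(4) = -36; iterating: T(2)=-36, T(3)=36, T(4)=36, T(5)=-180, T(6)=252, T(7)=36, T(8)=-828, T(9)=1548, T(10)=-612, T(11)=-3420, T(12)=8676, T(13)=-7092, T(14)=-11844, T(15)=44964, T(16)=-54396, T(17)=-26100, T(18)=215388; answer 215388

215388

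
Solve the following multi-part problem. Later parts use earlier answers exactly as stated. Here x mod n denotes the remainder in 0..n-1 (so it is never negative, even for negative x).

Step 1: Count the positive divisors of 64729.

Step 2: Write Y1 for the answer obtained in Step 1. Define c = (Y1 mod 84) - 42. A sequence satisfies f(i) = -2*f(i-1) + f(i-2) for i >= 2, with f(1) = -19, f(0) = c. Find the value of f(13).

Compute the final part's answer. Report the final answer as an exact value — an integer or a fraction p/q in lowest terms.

-136799

Step 1: 64729 = 7^2 * 1321; number of divisors = (2+1) * (1+1) = 6; answer 6
Step 2: Y1 = 6; c = -36; f(2) = -2*(-19) + 1*(-36) = 2; iterating: f(2)=2, f(3)=-23, f(4)=48, f(5)=-119, f(6)=286, f(7)=-691, f(8)=1668, f(9)=-4027, f(10)=9722, f(11)=-23471, f(12)=56664, f(13)=-136799; answer -136799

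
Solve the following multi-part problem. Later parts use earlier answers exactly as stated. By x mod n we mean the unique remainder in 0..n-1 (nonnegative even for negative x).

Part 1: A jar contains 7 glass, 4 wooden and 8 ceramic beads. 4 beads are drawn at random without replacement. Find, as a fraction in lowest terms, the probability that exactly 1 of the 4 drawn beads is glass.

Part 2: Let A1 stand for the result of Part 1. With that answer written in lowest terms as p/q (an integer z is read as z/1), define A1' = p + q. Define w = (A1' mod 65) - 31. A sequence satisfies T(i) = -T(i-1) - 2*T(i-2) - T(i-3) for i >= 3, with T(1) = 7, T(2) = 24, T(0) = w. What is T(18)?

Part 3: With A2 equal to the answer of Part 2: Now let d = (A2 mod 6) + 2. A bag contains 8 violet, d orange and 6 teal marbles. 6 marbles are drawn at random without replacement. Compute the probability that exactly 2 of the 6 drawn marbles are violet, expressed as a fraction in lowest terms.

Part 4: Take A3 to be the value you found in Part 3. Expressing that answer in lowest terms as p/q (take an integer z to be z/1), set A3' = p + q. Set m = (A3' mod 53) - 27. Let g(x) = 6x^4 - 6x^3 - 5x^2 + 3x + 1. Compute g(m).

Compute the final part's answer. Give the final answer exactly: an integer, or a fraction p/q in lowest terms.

Part 1: total draws C(19,4) = 3876; favorable C(7,1)*C(12,3) = 1540; P = 385/969; answer 385/969
Part 2: A1 = 385/969; threaded value p + q = 1354; w = 23; T(3) = -1*(24) - 2*(7) - 1*(23) = -61; iterating: T(3)=-61, T(4)=6, T(5)=92, T(6)=-43, T(7)=-147, T(8)=141, T(9)=196, T(10)=-331, T(11)=-202, T(12)=668, T(13)=67, T(14)=-1201, T(15)=399, T(16)=1936, T(17)=-1533, T(18)=-2738; answer -2738
Part 3: A2 = -2738; d = 6; total draws C(20,6) = 38760; favorable C(8,2)*C(12,4) = 13860; P = 231/646; answer 231/646
Part 4: A3 = 231/646; threaded value p + q = 877; m = 2; 6*(2)^4 - 6*(2)^3 - 5*(2)^2 + 3*(2)^1 + 1 = (96) + (-48) + (-20) + (6) + (1) = 35; answer 35

35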